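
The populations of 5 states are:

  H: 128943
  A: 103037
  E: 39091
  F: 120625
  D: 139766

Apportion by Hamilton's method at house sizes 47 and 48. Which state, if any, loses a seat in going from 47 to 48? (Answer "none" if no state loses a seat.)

E

At 47 seats: H 11, A 9, E 4, F 11, D 12.
At 48 seats: H 12, A 9, E 3, F 11, D 13.
E drops from 4 to 3.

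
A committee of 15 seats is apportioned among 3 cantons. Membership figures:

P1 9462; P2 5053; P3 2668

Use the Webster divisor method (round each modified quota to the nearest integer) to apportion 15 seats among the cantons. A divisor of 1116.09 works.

With modified divisor 1116.09: modified quotas P1 8.478, P2 4.527, P3 2.390.
Rounding to the nearest integer: P1 8, P2 5, P3 2 (total 15).

P1: 8, P2: 5, P3: 2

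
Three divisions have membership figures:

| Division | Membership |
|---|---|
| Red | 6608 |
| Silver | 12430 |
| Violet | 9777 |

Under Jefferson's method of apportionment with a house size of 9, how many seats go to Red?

2

Standard divisor 28815/9 ≈ 3201.667; standard quotas: Red 2.064, Silver 3.882, Violet 3.054.
Rounding down gives 2, 3, 3 = 8 seats, so the divisor must be adjusted.
With modified divisor 2800: modified quotas Red 2.360, Silver 4.439, Violet 3.492.
Rounding down: Red 2, Silver 4, Violet 3 (total 9).
Red receives 2.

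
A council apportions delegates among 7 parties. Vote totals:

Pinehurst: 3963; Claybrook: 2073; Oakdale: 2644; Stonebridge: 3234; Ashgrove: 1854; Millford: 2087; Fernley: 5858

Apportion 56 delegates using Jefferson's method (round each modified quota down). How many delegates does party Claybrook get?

5

Standard divisor 21713/56 ≈ 387.732; standard quotas: Pinehurst 10.221, Claybrook 5.346, Oakdale 6.819, Stonebridge 8.341, Ashgrove 4.782, Millford 5.383, Fernley 15.108.
Rounding down gives 10, 5, 6, 8, 4, 5, 15 = 53 seats, so the divisor must be adjusted.
With modified divisor 363: modified quotas Pinehurst 10.917, Claybrook 5.711, Oakdale 7.284, Stonebridge 8.909, Ashgrove 5.107, Millford 5.749, Fernley 16.138.
Rounding down: Pinehurst 10, Claybrook 5, Oakdale 7, Stonebridge 8, Ashgrove 5, Millford 5, Fernley 16 (total 56).
Claybrook receives 5.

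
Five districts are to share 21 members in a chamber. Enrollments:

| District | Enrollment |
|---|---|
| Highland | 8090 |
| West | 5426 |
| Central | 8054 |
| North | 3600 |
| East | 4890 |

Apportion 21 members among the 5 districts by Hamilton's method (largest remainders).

Total 30060; standard divisor 30060/21 ≈ 1431.429.
Standard quotas: Highland 5.6517, West 3.7906, Central 5.6265, North 2.5150, East 3.4162.
Lower quotas: Highland 5, West 3, Central 5, North 2, East 3 (sum 18, leaving 3 seats).
Remainders in descending order: West 0.7906, Highland 0.6517, Central 0.6265, North 0.5150, East 0.4162.
Largest remainders: West, Highland, Central receive the extra seats.

Highland 6; West 4; Central 6; North 2; East 3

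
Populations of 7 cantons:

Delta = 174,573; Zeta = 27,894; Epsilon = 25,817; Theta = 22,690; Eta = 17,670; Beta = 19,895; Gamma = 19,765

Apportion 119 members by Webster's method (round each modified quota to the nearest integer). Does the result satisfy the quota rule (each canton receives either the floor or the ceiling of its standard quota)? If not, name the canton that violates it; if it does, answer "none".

Delta

Standard quotas: Delta 67.382, Zeta 10.767, Epsilon 9.965, Theta 8.758, Eta 6.820, Beta 7.679, Gamma 7.629.
Webster allocation: Delta 66, Zeta 11, Epsilon 10, Theta 9, Eta 7, Beta 8, Gamma 8.
Delta has quota 67.382 (lower 67, upper 68) but receives 66 — outside the quota interval.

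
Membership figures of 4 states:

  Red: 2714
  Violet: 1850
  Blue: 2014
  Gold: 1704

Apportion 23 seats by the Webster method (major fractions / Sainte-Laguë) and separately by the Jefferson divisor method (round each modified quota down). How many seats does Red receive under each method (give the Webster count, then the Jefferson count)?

7 and 8

Webster: Red 7, Violet 5, Blue 6, Gold 5.
Jefferson: Red 8, Violet 5, Blue 5, Gold 5.
Red gets 7 under Webster and 8 under Jefferson.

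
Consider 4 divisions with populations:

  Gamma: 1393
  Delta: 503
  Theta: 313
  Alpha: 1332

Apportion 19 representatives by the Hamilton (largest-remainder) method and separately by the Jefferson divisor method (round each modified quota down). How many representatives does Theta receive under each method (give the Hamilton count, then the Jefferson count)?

Hamilton: Gamma 7, Delta 3, Theta 2, Alpha 7.
Jefferson: Gamma 8, Delta 3, Theta 1, Alpha 7.
Theta gets 2 under Hamilton and 1 under Jefferson.

2 and 1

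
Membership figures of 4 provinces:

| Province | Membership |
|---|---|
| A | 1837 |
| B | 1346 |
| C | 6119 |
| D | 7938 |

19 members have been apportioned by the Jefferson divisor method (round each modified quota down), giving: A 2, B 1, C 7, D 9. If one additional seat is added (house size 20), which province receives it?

Priority for the next seat is population ÷ (current seats + 1).
Priorities: A 612.333, B 673.000, C 764.875, D 793.800.
Highest priority: D.

D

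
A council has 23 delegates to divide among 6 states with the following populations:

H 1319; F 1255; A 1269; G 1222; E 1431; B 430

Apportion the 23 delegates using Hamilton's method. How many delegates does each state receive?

H 4, F 4, A 4, G 4, E 5, B 2

Standard divisor: 6926 ÷ 23 ≈ 301.13.
Standard quotas: H 4.380, F 4.168, A 4.214, G 4.058, E 4.752, B 1.428.
Lower quotas: H 4, F 4, A 4, G 4, E 4, B 1 (sum 21, leaving 2 seats).
Remainders in descending order: E 0.752, B 0.428, H 0.380, A 0.214, F 0.168, G 0.058.
Largest remainders: E, B receive the extra seats.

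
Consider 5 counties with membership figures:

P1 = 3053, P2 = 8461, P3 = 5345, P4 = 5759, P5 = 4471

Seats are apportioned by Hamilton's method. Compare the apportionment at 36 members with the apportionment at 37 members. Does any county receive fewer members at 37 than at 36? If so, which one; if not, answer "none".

At 36 seats: P1 4, P2 11, P3 7, P4 8, P5 6.
At 37 seats: P1 4, P2 12, P3 7, P4 8, P5 6.
No county's allocation decreased.

none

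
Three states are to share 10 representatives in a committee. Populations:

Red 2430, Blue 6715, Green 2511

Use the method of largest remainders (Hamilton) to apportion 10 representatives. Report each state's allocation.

Standard divisor: 11656 ÷ 10 ≈ 1165.6.
Standard quotas: Red 2.0848, Blue 5.7610, Green 2.1543.
Lower quotas: Red 2, Blue 5, Green 2 (sum 9, leaving 1 seat).
Remainders in descending order: Blue 0.7610, Green 0.1543, Red 0.0848.
The surplus seat goes to Blue.

Red 2; Blue 6; Green 2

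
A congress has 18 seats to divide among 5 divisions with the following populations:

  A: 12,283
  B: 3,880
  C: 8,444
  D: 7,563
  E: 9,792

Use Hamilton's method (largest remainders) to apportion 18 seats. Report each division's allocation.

The standard divisor is 41962/18 ≈ 2331.222.
Standard quotas: A 5.2689, B 1.6644, C 3.6221, D 3.2442, E 4.2004.
Lower quotas: A 5, B 1, C 3, D 3, E 4 (sum 16, leaving 2 seats).
Remainders in descending order: B 0.6644, C 0.6221, A 0.2689, D 0.2442, E 0.2004.
Largest remainders: B, C receive the extra seats.

A 5; B 2; C 4; D 3; E 4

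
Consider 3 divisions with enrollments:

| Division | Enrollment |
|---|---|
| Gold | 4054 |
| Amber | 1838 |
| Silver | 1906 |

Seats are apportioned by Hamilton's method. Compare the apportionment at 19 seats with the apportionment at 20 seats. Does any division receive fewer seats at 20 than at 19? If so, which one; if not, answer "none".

At 19 seats: Gold 10, Amber 4, Silver 5.
At 20 seats: Gold 10, Amber 5, Silver 5.
No division's allocation decreased.

none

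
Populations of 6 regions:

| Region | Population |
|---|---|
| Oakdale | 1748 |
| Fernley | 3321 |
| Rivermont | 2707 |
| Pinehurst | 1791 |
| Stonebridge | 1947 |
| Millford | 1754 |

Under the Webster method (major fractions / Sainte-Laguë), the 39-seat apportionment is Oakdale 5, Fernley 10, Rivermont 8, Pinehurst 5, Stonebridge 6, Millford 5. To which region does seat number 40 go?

Pinehurst

Priority for the next seat is population ÷ (current seats + 0.5).
Priorities: Oakdale 317.818, Fernley 316.286, Rivermont 318.471, Pinehurst 325.636, Stonebridge 299.538, Millford 318.909.
Highest priority: Pinehurst.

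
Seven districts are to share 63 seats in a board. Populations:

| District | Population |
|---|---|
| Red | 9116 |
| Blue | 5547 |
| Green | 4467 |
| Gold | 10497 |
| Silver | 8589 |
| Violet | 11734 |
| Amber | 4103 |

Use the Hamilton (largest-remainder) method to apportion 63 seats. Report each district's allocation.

Total 54053; standard divisor 54053/63 ≈ 857.984.
Standard quotas: Red 10.6249, Blue 6.4652, Green 5.2064, Gold 12.2345, Silver 10.0107, Violet 13.6762, Amber 4.7821.
Lower quotas: Red 10, Blue 6, Green 5, Gold 12, Silver 10, Violet 13, Amber 4 (sum 60, leaving 3 seats).
Remainders in descending order: Amber 0.7821, Violet 0.6762, Red 0.6249, Blue 0.4652, Gold 0.2345, Green 0.2064, Silver 0.0107.
Largest remainders: Amber, Violet, Red receive the extra seats.

Red=11; Blue=6; Green=5; Gold=12; Silver=10; Violet=14; Amber=5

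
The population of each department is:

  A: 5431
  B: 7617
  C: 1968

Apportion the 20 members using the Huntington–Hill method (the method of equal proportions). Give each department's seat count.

With divisor 765: modified quotas A 7.099, B 9.957, C 2.573.
Geometric-mean thresholds: A √(7·8)=7.483, B √(9·10)=9.487, C √(2·3)=2.449.
Each quota rounded against its threshold gives A 7, B 10, C 3 (total 20).

A 7; B 10; C 3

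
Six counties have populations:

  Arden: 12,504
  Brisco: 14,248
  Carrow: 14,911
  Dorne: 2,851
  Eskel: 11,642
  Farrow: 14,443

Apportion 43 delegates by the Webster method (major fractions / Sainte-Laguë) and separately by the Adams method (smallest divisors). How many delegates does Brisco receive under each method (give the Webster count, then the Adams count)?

Webster: Arden 7, Brisco 9, Carrow 9, Dorne 2, Eskel 7, Farrow 9.
Adams: Arden 8, Brisco 8, Carrow 9, Dorne 2, Eskel 7, Farrow 9.
Brisco gets 9 under Webster and 8 under Adams.

9 and 8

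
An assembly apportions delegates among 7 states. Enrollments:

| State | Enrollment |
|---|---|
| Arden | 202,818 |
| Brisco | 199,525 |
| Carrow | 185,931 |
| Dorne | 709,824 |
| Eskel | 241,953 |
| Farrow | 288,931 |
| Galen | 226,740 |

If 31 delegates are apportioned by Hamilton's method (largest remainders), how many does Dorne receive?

11

Total 2055722; standard divisor 2055722/31 ≈ 66313.613.
Standard quotas: Arden 3.0585, Brisco 3.0088, Carrow 2.8038, Dorne 10.7040, Eskel 3.6486, Farrow 4.3570, Galen 3.4192.
Lower quotas: Arden 3, Brisco 3, Carrow 2, Dorne 10, Eskel 3, Farrow 4, Galen 3 (sum 28, leaving 3 seats).
Remainders in descending order: Carrow 0.8038, Dorne 0.7040, Eskel 0.6486, Galen 0.4192, Farrow 0.3570, Arden 0.0585, Brisco 0.0088.
Largest remainders: Carrow, Dorne, Eskel receive the extra seats.
Dorne receives 11.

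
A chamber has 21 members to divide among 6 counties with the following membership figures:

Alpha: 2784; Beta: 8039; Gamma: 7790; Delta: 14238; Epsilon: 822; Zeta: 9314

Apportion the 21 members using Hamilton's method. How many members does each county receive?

Total 42987; standard divisor 42987/21 = 2047.
Standard quotas: Alpha 1.3600, Beta 3.9272, Gamma 3.8056, Delta 6.9555, Epsilon 0.4016, Zeta 4.5501.
Lower quotas: Alpha 1, Beta 3, Gamma 3, Delta 6, Epsilon 0, Zeta 4 (sum 17, leaving 4 seats).
Remainders in descending order: Delta 0.9555, Beta 0.9272, Gamma 0.8056, Zeta 0.5501, Epsilon 0.4016, Alpha 0.3600.
The surplus seats go to Delta, Beta, Gamma, Zeta.

Alpha: 1, Beta: 4, Gamma: 4, Delta: 7, Epsilon: 0, Zeta: 5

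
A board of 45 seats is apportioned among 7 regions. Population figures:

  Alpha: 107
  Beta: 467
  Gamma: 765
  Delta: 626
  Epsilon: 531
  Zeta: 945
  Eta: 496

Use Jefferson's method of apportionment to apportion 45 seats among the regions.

Standard divisor 3937/45 ≈ 87.489; standard quotas: Alpha 1.223, Beta 5.338, Gamma 8.744, Delta 7.155, Epsilon 6.069, Zeta 10.801, Eta 5.669.
Rounding down gives 1, 5, 8, 7, 6, 10, 5 = 42 seats, so the divisor must be adjusted.
With modified divisor 80: modified quotas Alpha 1.337, Beta 5.838, Gamma 9.562, Delta 7.825, Epsilon 6.638, Zeta 11.812, Eta 6.200.
Rounding down: Alpha 1, Beta 5, Gamma 9, Delta 7, Epsilon 6, Zeta 11, Eta 6 (total 45).

Alpha: 1, Beta: 5, Gamma: 9, Delta: 7, Epsilon: 6, Zeta: 11, Eta: 6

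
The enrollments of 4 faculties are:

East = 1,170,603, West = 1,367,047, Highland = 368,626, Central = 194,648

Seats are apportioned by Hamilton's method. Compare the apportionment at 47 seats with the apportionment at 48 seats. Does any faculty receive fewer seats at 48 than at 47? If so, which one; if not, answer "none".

At 47 seats: East 18, West 21, Highland 5, Central 3.
At 48 seats: East 18, West 21, Highland 6, Central 3.
No faculty's allocation decreased.

none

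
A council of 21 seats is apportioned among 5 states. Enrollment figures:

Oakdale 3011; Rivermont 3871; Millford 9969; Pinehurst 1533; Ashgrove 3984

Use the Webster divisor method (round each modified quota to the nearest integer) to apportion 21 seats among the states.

Standard divisor 22368/21 ≈ 1065.143; standard quotas: Oakdale 2.827, Rivermont 3.634, Millford 9.359, Pinehurst 1.439, Ashgrove 3.740.
Rounding to the nearest integer gives Oakdale 3, Rivermont 4, Millford 9, Pinehurst 1, Ashgrove 4 — total 21, matching the house size, so no adjustment is needed.

Oakdale 3, Rivermont 4, Millford 9, Pinehurst 1, Ashgrove 4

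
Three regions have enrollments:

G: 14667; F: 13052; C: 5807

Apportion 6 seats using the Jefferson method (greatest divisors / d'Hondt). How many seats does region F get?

2

Standard divisor 33526/6 ≈ 5587.667; standard quotas: G 2.625, F 2.336, C 1.039.
Rounding down gives 2, 2, 1 = 5 seats, so the divisor must be adjusted.
With modified divisor 4600: modified quotas G 3.188, F 2.837, C 1.262.
Rounding down: G 3, F 2, C 1 (total 6).
F receives 2.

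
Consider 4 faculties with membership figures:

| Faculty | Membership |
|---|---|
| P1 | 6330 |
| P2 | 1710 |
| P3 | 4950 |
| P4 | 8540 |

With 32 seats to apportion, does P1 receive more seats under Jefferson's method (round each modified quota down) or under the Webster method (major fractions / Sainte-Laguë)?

Jefferson: P1 10, P2 2, P3 7, P4 13.
Webster: P1 9, P2 3, P3 7, P4 13.
P1 gets 10 under Jefferson and 9 under Webster.

Jefferson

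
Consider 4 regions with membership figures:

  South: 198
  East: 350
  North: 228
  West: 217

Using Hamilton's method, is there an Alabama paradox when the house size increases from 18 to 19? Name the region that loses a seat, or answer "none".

none

At 18 seats: South 4, East 6, North 4, West 4.
At 19 seats: South 4, East 7, North 4, West 4.
No region's allocation decreased.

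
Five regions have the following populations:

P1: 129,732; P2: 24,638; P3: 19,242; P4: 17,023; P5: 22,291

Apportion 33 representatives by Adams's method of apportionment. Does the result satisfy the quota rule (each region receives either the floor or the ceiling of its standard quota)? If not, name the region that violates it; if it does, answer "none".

P1

Standard quotas: P1 20.106, P2 3.818, P3 2.982, P4 2.638, P5 3.455.
Adams allocation: P1 19, P2 4, P3 3, P4 3, P5 4.
P1 has quota 20.106 (lower 20, upper 21) but receives 19 — outside the quota interval.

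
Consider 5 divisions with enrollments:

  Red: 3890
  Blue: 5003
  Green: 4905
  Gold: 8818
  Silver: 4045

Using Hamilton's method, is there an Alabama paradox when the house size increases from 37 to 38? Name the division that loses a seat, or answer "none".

none

At 37 seats: Red 5, Blue 7, Green 7, Gold 12, Silver 6.
At 38 seats: Red 5, Blue 7, Green 7, Gold 13, Silver 6.
No division's allocation decreased.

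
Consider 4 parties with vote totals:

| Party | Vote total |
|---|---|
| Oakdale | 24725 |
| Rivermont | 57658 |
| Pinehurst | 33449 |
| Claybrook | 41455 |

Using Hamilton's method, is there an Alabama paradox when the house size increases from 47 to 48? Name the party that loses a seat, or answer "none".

Oakdale

At 47 seats: Oakdale 8, Rivermont 17, Pinehurst 10, Claybrook 12.
At 48 seats: Oakdale 7, Rivermont 18, Pinehurst 10, Claybrook 13.
Oakdale drops from 8 to 7.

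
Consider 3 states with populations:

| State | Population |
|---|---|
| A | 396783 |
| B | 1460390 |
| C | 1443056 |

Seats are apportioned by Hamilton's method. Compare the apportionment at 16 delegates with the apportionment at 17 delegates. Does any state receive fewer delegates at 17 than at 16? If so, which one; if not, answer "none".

none

At 16 seats: A 2, B 7, C 7.
At 17 seats: A 2, B 8, C 7.
No state's allocation decreased.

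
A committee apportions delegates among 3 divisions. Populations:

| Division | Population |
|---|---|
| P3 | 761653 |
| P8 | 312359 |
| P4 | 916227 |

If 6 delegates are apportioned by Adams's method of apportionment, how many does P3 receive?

Standard divisor 1990239/6 ≈ 331706.5; standard quotas: P3 2.296, P8 0.942, P4 2.762.
Rounding up gives 3, 1, 3 = 7 seats, so the divisor must be adjusted.
With modified divisor 419500: modified quotas P3 1.816, P8 0.745, P4 2.184.
Rounding up: P3 2, P8 1, P4 3 (total 6).
P3 receives 2.

2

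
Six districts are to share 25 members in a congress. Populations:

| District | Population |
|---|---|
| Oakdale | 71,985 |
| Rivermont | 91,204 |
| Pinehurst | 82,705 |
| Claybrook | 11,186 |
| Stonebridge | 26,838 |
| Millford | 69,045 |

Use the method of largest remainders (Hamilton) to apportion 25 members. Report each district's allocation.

Total 352963; standard divisor 352963/25 ≈ 14118.52.
Standard quotas: Oakdale 5.0986, Rivermont 6.4599, Pinehurst 5.8579, Claybrook 0.7923, Stonebridge 1.9009, Millford 4.8904.
Lower quotas: Oakdale 5, Rivermont 6, Pinehurst 5, Claybrook 0, Stonebridge 1, Millford 4 (sum 21, leaving 4 seats).
Remainders in descending order: Stonebridge 0.9009, Millford 0.8904, Pinehurst 0.8579, Claybrook 0.7923, Rivermont 0.4599, Oakdale 0.0986.
Largest remainders: Stonebridge, Millford, Pinehurst, Claybrook receive the extra seats.

Oakdale: 5; Rivermont: 6; Pinehurst: 6; Claybrook: 1; Stonebridge: 2; Millford: 5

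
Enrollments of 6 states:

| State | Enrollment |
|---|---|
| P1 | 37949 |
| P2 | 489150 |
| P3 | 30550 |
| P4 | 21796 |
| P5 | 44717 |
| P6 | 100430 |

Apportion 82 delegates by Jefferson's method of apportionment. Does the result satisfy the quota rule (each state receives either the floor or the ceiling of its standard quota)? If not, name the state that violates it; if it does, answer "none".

P2

Standard quotas: P1 4.295, P2 55.356, P3 3.457, P4 2.467, P5 5.060, P6 11.365.
Jefferson allocation: P1 4, P2 57, P3 3, P4 2, P5 5, P6 11.
P2 has quota 55.356 (lower 55, upper 56) but receives 57 — outside the quota interval.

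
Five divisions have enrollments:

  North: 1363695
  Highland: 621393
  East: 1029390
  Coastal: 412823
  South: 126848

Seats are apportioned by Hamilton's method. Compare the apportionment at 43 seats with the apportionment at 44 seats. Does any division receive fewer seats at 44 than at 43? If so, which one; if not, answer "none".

At 43 seats: North 16, Highland 8, East 12, Coastal 5, South 2.
At 44 seats: North 17, Highland 8, East 13, Coastal 5, South 1.
South drops from 2 to 1.

South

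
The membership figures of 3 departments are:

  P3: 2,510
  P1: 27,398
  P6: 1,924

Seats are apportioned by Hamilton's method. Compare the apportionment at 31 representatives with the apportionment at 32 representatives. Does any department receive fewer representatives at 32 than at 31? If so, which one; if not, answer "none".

At 31 seats: P3 2, P1 27, P6 2.
At 32 seats: P3 2, P1 28, P6 2.
No department's allocation decreased.

none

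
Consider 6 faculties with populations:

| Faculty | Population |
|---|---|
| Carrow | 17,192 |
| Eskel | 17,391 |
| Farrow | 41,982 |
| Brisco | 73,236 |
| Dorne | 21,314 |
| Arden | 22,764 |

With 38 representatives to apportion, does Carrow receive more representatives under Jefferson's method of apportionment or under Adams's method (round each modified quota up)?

Adams

Jefferson: Carrow 3, Eskel 3, Farrow 9, Brisco 15, Dorne 4, Arden 4.
Adams: Carrow 4, Eskel 4, Farrow 8, Brisco 13, Dorne 4, Arden 5.
Carrow gets 3 under Jefferson and 4 under Adams.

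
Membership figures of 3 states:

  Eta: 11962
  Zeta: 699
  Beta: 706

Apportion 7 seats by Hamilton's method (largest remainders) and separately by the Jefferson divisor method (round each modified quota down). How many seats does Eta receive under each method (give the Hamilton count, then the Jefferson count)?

Hamilton: Eta 6, Zeta 0, Beta 1.
Jefferson: Eta 7, Zeta 0, Beta 0.
Eta gets 6 under Hamilton and 7 under Jefferson.

6 and 7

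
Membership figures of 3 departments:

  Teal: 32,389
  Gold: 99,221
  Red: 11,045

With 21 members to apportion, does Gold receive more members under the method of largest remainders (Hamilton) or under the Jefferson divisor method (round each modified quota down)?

Hamilton: Teal 5, Gold 14, Red 2.
Jefferson: Teal 5, Gold 15, Red 1.
Gold gets 14 under Hamilton and 15 under Jefferson.

Jefferson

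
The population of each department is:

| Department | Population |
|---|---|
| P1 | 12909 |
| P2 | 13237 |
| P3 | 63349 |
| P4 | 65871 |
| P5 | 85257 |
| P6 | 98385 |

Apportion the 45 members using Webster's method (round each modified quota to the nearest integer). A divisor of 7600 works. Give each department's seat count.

With modified divisor 7600: modified quotas P1 1.699, P2 1.742, P3 8.335, P4 8.667, P5 11.218, P6 12.945.
Rounding to the nearest integer: P1 2, P2 2, P3 8, P4 9, P5 11, P6 13 (total 45).

P1 2; P2 2; P3 8; P4 9; P5 11; P6 13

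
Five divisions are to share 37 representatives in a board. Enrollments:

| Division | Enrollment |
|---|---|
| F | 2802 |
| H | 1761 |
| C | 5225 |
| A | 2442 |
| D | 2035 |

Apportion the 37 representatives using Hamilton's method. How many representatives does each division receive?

The standard divisor is 14265/37 ≈ 385.541.
Standard quotas: F 7.2677, H 4.5676, C 13.5524, A 6.3340, D 5.2783.
Lower quotas: F 7, H 4, C 13, A 6, D 5 (sum 35, leaving 2 seats).
Remainders in descending order: H 0.5676, C 0.5524, A 0.3340, D 0.2783, F 0.2677.
The surplus seats go to H, C.

F 7, H 5, C 14, A 6, D 5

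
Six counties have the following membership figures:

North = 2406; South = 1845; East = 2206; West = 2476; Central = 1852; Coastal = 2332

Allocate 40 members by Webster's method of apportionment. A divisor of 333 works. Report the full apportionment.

With modified divisor 333: modified quotas North 7.225, South 5.541, East 6.625, West 7.435, Central 5.562, Coastal 7.003.
Rounding to the nearest integer: North 7, South 6, East 7, West 7, Central 6, Coastal 7 (total 40).

North 7, South 6, East 7, West 7, Central 6, Coastal 7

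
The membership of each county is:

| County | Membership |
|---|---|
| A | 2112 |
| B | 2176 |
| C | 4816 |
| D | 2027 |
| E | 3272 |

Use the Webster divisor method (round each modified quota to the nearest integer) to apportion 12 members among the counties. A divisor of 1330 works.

A 2; B 2; C 4; D 2; E 2

With modified divisor 1330: modified quotas A 1.588, B 1.636, C 3.621, D 1.524, E 2.460.
Rounding to the nearest integer: A 2, B 2, C 4, D 2, E 2 (total 12).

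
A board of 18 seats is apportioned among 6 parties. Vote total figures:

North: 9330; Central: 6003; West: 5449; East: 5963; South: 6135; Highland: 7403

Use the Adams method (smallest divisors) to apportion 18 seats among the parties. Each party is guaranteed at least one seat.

North=4, Central=3, West=2, East=3, South=3, Highland=3

Standard divisor 40283/18 ≈ 2237.944; standard quotas: North 4.169, Central 2.682, West 2.435, East 2.664, South 2.741, Highland 3.308.
Rounding up gives 5, 3, 3, 3, 3, 4 = 21 seats, so the divisor must be adjusted.
With modified divisor 2900: modified quotas North 3.217, Central 2.070, West 1.879, East 2.056, South 2.116, Highland 2.553.
Rounding up: North 4, Central 3, West 2, East 3, South 3, Highland 3 (total 18).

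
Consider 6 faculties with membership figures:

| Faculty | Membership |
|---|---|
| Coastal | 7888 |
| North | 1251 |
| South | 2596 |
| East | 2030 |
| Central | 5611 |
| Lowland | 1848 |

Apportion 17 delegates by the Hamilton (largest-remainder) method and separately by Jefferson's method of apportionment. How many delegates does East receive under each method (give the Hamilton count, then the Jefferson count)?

Hamilton: Coastal 6, North 1, South 2, East 2, Central 5, Lowland 1.
Jefferson: Coastal 7, North 1, South 2, East 1, Central 5, Lowland 1.
East gets 2 under Hamilton and 1 under Jefferson.

2 and 1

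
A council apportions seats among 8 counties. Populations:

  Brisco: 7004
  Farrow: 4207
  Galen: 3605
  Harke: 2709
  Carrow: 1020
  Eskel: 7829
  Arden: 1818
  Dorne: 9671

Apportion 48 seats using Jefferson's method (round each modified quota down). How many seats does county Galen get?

Standard divisor 37863/48 ≈ 788.812; standard quotas: Brisco 8.879, Farrow 5.333, Galen 4.570, Harke 3.434, Carrow 1.293, Eskel 9.925, Arden 2.305, Dorne 12.260.
Rounding down gives 8, 5, 4, 3, 1, 9, 2, 12 = 44 seats, so the divisor must be adjusted.
With modified divisor 716: modified quotas Brisco 9.782, Farrow 5.876, Galen 5.035, Harke 3.784, Carrow 1.425, Eskel 10.934, Arden 2.539, Dorne 13.507.
Rounding down: Brisco 9, Farrow 5, Galen 5, Harke 3, Carrow 1, Eskel 10, Arden 2, Dorne 13 (total 48).
Galen receives 5.

5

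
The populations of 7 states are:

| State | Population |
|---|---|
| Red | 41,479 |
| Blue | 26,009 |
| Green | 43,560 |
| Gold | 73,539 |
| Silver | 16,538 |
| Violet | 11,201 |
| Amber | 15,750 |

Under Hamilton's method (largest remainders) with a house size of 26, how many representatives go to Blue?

The standard divisor is 228076/26 ≈ 8772.154.
Standard quotas: Red 4.7285, Blue 2.9650, Green 4.9657, Gold 8.3832, Silver 1.8853, Violet 1.2769, Amber 1.7955.
Lower quotas: Red 4, Blue 2, Green 4, Gold 8, Silver 1, Violet 1, Amber 1 (sum 21, leaving 5 seats).
Remainders in descending order: Green 0.9657, Blue 0.9650, Silver 0.8853, Amber 0.7955, Red 0.7285, Gold 0.3832, Violet 0.2769.
The surplus seats go to Green, Blue, Silver, Amber, Red.
Blue receives 3.

3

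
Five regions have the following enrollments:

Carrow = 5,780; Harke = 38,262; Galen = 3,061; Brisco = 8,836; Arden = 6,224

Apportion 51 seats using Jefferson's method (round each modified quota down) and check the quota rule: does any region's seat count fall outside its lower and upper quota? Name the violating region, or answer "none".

Standard quotas: Carrow 4.742, Harke 31.391, Galen 2.511, Brisco 7.249, Arden 5.106.
Jefferson allocation: Carrow 4, Harke 33, Galen 2, Brisco 7, Arden 5.
Harke has quota 31.391 (lower 31, upper 32) but receives 33 — outside the quota interval.

Harke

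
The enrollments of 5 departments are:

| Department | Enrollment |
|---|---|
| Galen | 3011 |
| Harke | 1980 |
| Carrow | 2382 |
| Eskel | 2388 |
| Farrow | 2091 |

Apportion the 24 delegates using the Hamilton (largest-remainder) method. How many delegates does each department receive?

Standard divisor: 11852 ÷ 24 ≈ 493.833.
Standard quotas: Galen 6.097, Harke 4.009, Carrow 4.823, Eskel 4.836, Farrow 4.234.
Lower quotas: Galen 6, Harke 4, Carrow 4, Eskel 4, Farrow 4 (sum 22, leaving 2 seats).
Remainders in descending order: Eskel 0.836, Carrow 0.823, Farrow 0.234, Galen 0.097, Harke 0.009.
Largest remainders: Eskel, Carrow receive the extra seats.

Galen 6, Harke 4, Carrow 5, Eskel 5, Farrow 4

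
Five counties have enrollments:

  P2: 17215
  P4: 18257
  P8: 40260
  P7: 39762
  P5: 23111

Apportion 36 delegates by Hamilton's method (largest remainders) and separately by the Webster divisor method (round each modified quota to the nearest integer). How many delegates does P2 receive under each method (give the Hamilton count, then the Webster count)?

5 and 4

Hamilton: P2 5, P4 5, P8 10, P7 10, P5 6.
Webster: P2 4, P4 5, P8 11, P7 10, P5 6.
P2 gets 5 under Hamilton and 4 under Webster.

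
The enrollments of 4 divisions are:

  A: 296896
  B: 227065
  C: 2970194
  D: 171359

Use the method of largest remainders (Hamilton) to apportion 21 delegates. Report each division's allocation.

Total 3665514; standard divisor 3665514/21 ≈ 174548.286.
Standard quotas: A 1.7009, B 1.3009, C 17.0165, D 0.9817.
Lower quotas: A 1, B 1, C 17, D 0 (sum 19, leaving 2 seats).
Remainders in descending order: D 0.9817, A 0.7009, B 0.3009, C 0.0165.
Largest remainders: D, A receive the extra seats.

A=2; B=1; C=17; D=1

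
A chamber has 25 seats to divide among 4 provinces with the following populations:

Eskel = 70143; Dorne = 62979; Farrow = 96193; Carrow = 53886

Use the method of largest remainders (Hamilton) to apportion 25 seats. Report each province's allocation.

The standard divisor is 283201/25 ≈ 11328.04.
Standard quotas: Eskel 6.1920, Dorne 5.5596, Farrow 8.4916, Carrow 4.7569.
Lower quotas: Eskel 6, Dorne 5, Farrow 8, Carrow 4 (sum 23, leaving 2 seats).
Remainders in descending order: Carrow 0.7569, Dorne 0.5596, Farrow 0.4916, Eskel 0.1920.
The surplus seats go to Carrow, Dorne.

Eskel 6, Dorne 6, Farrow 8, Carrow 5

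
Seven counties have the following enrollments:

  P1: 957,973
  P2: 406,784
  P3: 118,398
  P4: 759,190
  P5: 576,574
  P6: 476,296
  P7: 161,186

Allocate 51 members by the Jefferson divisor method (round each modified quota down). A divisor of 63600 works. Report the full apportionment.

With modified divisor 63600: modified quotas P1 15.062, P2 6.396, P3 1.862, P4 11.937, P5 9.066, P6 7.489, P7 2.534.
Rounding down: P1 15, P2 6, P3 1, P4 11, P5 9, P6 7, P7 2 (total 51).

P1=15; P2=6; P3=1; P4=11; P5=9; P6=7; P7=2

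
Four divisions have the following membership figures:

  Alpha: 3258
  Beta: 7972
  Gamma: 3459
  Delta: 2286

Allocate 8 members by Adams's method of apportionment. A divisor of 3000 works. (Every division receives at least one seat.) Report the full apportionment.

Alpha: 2, Beta: 3, Gamma: 2, Delta: 1

With modified divisor 3000: modified quotas Alpha 1.086, Beta 2.657, Gamma 1.153, Delta 0.762.
Rounding up: Alpha 2, Beta 3, Gamma 2, Delta 1 (total 8).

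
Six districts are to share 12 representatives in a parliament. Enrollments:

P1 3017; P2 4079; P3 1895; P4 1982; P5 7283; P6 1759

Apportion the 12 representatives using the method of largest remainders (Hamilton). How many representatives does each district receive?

Total 20015; standard divisor 20015/12 ≈ 1667.917.
Standard quotas: P1 1.8088, P2 2.4456, P3 1.1361, P4 1.1883, P5 4.3665, P6 1.0546.
Lower quotas: P1 1, P2 2, P3 1, P4 1, P5 4, P6 1 (sum 10, leaving 2 seats).
Remainders in descending order: P1 0.8088, P2 0.4456, P5 0.3665, P4 0.1883, P3 0.1361, P6 0.0546.
The surplus seats go to P1, P2.

P1: 2; P2: 3; P3: 1; P4: 1; P5: 4; P6: 1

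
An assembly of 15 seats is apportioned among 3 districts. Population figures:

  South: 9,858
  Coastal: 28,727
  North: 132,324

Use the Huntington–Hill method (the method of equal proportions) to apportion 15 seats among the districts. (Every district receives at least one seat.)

With divisor 11623: modified quotas South 0.848, Coastal 2.472, North 11.385.
Geometric-mean thresholds: South (min 1), Coastal √(2·3)=2.449, North √(11·12)=11.489.
Each quota rounded against its threshold gives South 1, Coastal 3, North 11 (total 15).

South 1, Coastal 3, North 11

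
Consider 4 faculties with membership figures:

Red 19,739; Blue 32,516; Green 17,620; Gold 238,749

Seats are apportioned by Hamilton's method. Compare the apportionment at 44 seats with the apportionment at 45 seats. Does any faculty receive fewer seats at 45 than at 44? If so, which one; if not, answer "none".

At 44 seats: Red 3, Blue 5, Green 2, Gold 34.
At 45 seats: Red 3, Blue 5, Green 2, Gold 35.
No faculty's allocation decreased.

none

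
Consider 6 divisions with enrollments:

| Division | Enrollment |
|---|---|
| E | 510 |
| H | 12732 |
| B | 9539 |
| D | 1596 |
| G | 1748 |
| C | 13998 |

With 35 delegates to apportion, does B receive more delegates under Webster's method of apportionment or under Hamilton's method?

Webster

Webster: E 0, H 11, B 9, D 1, G 2, C 12.
Hamilton: E 1, H 11, B 8, D 1, G 2, C 12.
B gets 9 under Webster and 8 under Hamilton.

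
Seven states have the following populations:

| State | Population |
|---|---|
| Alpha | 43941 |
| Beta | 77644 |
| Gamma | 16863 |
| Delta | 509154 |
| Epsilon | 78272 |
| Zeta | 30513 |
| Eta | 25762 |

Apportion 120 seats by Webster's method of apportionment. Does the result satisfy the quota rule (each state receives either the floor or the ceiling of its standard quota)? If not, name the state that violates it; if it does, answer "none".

Delta

Standard quotas: Alpha 6.742, Beta 11.912, Gamma 2.587, Delta 78.116, Epsilon 12.009, Zeta 4.681, Eta 3.952.
Webster allocation: Alpha 7, Beta 12, Gamma 3, Delta 77, Epsilon 12, Zeta 5, Eta 4.
Delta has quota 78.116 (lower 78, upper 79) but receives 77 — outside the quota interval.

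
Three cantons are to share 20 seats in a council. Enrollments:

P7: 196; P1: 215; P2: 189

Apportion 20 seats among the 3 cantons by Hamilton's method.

The standard divisor is 600/20 = 30.
Standard quotas: P7 6.533, P1 7.167, P2 6.300.
Lower quotas: P7 6, P1 7, P2 6 (sum 19, leaving 1 seat).
Remainders in descending order: P7 0.533, P2 0.300, P1 0.167.
The surplus seat goes to P7.

P7: 7, P1: 7, P2: 6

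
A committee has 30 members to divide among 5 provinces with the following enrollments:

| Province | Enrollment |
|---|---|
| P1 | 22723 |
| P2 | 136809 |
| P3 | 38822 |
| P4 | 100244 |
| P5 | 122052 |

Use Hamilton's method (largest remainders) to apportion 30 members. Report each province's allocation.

Standard divisor: 420650 ÷ 30 ≈ 14021.667.
Standard quotas: P1 1.6206, P2 9.7570, P3 2.7687, P4 7.1492, P5 8.7045.
Lower quotas: P1 1, P2 9, P3 2, P4 7, P5 8 (sum 27, leaving 3 seats).
Remainders in descending order: P3 0.7687, P2 0.7570, P5 0.7045, P1 0.6206, P4 0.1492.
Largest remainders: P3, P2, P5 receive the extra seats.

P1=1; P2=10; P3=3; P4=7; P5=9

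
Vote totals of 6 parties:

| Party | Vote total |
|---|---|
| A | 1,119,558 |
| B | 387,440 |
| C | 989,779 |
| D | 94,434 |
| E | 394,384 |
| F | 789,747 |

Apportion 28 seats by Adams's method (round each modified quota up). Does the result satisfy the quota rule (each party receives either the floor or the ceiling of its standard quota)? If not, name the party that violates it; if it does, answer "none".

none

Standard quotas: A 8.303, B 2.873, C 7.341, D 0.700, E 2.925, F 5.857.
Adams allocation: A 8, B 3, C 7, D 1, E 3, F 6.
Every allocation lies between the lower and upper quota.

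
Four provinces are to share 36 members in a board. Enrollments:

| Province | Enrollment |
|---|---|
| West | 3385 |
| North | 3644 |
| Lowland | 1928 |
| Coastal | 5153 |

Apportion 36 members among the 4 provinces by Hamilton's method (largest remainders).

Standard divisor: 14110 ÷ 36 ≈ 391.944.
Standard quotas: West 8.6364, North 9.2972, Lowland 4.9191, Coastal 13.1473.
Lower quotas: West 8, North 9, Lowland 4, Coastal 13 (sum 34, leaving 2 seats).
Remainders in descending order: Lowland 0.9191, West 0.6364, North 0.2972, Coastal 0.1473.
The surplus seats go to Lowland, West.

West: 9; North: 9; Lowland: 5; Coastal: 13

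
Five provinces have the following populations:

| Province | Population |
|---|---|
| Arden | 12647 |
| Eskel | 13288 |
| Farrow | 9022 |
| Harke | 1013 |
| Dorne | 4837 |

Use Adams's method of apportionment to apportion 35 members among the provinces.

Arden: 11, Eskel: 11, Farrow: 8, Harke: 1, Dorne: 4

Standard divisor 40807/35 ≈ 1165.914; standard quotas: Arden 10.847, Eskel 11.397, Farrow 7.738, Harke 0.869, Dorne 4.149.
Rounding up gives 11, 12, 8, 1, 5 = 37 seats, so the divisor must be adjusted.
With modified divisor 1240: modified quotas Arden 10.199, Eskel 10.716, Farrow 7.276, Harke 0.817, Dorne 3.901.
Rounding up: Arden 11, Eskel 11, Farrow 8, Harke 1, Dorne 4 (total 35).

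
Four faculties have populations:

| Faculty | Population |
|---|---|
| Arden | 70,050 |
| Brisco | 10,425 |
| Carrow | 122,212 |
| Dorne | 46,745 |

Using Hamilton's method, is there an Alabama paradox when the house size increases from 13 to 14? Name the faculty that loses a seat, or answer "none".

Brisco

At 13 seats: Arden 4, Brisco 1, Carrow 6, Dorne 2.
At 14 seats: Arden 4, Brisco 0, Carrow 7, Dorne 3.
Brisco drops from 1 to 0.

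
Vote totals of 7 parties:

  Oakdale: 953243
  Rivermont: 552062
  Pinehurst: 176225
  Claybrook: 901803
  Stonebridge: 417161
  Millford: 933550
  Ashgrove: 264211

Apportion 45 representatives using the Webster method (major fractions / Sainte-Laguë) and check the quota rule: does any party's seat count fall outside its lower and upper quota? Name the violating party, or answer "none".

Standard quotas: Oakdale 10.218, Rivermont 5.917, Pinehurst 1.889, Claybrook 9.666, Stonebridge 4.471, Millford 10.006, Ashgrove 2.832.
Webster allocation: Oakdale 10, Rivermont 6, Pinehurst 2, Claybrook 10, Stonebridge 4, Millford 10, Ashgrove 3.
Every allocation lies between the lower and upper quota.

none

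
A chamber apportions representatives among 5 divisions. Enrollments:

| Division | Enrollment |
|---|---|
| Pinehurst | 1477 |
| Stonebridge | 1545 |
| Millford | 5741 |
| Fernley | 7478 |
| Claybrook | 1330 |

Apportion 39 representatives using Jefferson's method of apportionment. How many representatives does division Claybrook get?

Standard divisor 17571/39 ≈ 450.538; standard quotas: Pinehurst 3.278, Stonebridge 3.429, Millford 12.743, Fernley 16.598, Claybrook 2.952.
Rounding down gives 3, 3, 12, 16, 2 = 36 seats, so the divisor must be adjusted.
With modified divisor 430: modified quotas Pinehurst 3.435, Stonebridge 3.593, Millford 13.351, Fernley 17.391, Claybrook 3.093.
Rounding down: Pinehurst 3, Stonebridge 3, Millford 13, Fernley 17, Claybrook 3 (total 39).
Claybrook receives 3.

3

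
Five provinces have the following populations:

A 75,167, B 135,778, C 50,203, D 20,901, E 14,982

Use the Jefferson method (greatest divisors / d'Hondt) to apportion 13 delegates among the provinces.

Standard divisor 297031/13 ≈ 22848.538; standard quotas: A 3.290, B 5.943, C 2.197, D 0.915, E 0.656.
Rounding down gives 3, 5, 2, 0, 0 = 10 seats, so the divisor must be adjusted.
With modified divisor 19100: modified quotas A 3.935, B 7.109, C 2.628, D 1.094, E 0.784.
Rounding down: A 3, B 7, C 2, D 1, E 0 (total 13).

A: 3; B: 7; C: 2; D: 1; E: 0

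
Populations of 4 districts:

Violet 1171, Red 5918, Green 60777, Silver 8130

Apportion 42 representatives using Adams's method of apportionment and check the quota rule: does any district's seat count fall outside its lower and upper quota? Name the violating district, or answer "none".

Green

Standard quotas: Violet 0.647, Red 3.271, Green 33.589, Silver 4.493.
Adams allocation: Violet 1, Red 4, Green 32, Silver 5.
Green has quota 33.589 (lower 33, upper 34) but receives 32 — outside the quota interval.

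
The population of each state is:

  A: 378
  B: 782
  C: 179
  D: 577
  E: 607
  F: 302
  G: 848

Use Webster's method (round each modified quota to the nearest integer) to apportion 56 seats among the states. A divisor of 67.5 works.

With modified divisor 67.5: modified quotas A 5.600, B 11.585, C 2.652, D 8.548, E 8.993, F 4.474, G 12.563.
Rounding to the nearest integer: A 6, B 12, C 3, D 9, E 9, F 4, G 13 (total 56).

A 6, B 12, C 3, D 9, E 9, F 4, G 13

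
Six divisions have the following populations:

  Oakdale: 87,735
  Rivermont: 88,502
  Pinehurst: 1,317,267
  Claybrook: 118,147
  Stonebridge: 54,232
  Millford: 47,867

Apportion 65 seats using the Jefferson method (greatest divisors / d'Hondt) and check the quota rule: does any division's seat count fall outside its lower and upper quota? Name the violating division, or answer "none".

Standard quotas: Oakdale 3.328, Rivermont 3.357, Pinehurst 49.962, Claybrook 4.481, Stonebridge 2.057, Millford 1.816.
Jefferson allocation: Oakdale 3, Rivermont 3, Pinehurst 52, Claybrook 4, Stonebridge 2, Millford 1.
Pinehurst has quota 49.962 (lower 49, upper 50) but receives 52 — outside the quota interval.

Pinehurst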